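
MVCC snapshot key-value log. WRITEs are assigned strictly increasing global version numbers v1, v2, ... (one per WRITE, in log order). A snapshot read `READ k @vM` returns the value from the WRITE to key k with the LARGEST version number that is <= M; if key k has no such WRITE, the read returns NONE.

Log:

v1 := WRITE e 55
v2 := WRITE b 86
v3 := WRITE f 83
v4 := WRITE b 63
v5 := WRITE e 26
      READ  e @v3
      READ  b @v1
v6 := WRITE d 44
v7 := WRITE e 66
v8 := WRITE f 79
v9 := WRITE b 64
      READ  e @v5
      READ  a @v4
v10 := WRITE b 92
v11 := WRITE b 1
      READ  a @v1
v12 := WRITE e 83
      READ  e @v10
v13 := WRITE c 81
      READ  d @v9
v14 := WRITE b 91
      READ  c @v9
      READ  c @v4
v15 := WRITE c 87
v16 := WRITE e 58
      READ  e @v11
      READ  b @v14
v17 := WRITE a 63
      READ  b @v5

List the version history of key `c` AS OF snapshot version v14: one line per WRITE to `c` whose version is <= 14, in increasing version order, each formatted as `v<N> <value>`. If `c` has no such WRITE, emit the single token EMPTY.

Answer: v13 81

Derivation:
Scan writes for key=c with version <= 14:
  v1 WRITE e 55 -> skip
  v2 WRITE b 86 -> skip
  v3 WRITE f 83 -> skip
  v4 WRITE b 63 -> skip
  v5 WRITE e 26 -> skip
  v6 WRITE d 44 -> skip
  v7 WRITE e 66 -> skip
  v8 WRITE f 79 -> skip
  v9 WRITE b 64 -> skip
  v10 WRITE b 92 -> skip
  v11 WRITE b 1 -> skip
  v12 WRITE e 83 -> skip
  v13 WRITE c 81 -> keep
  v14 WRITE b 91 -> skip
  v15 WRITE c 87 -> drop (> snap)
  v16 WRITE e 58 -> skip
  v17 WRITE a 63 -> skip
Collected: [(13, 81)]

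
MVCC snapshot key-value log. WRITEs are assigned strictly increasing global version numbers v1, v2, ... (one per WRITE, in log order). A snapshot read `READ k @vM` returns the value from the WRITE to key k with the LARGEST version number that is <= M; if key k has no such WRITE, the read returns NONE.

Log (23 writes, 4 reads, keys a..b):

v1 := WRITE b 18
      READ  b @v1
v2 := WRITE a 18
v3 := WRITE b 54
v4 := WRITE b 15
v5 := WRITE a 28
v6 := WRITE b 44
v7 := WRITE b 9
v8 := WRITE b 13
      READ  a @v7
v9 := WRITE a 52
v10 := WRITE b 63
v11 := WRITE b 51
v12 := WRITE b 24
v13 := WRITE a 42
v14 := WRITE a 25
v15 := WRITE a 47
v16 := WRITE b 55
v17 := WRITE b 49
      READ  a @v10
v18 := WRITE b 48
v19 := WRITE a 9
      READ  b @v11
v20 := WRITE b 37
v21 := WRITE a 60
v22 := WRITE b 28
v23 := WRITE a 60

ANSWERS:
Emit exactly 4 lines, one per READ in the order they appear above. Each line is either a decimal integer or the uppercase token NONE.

v1: WRITE b=18  (b history now [(1, 18)])
READ b @v1: history=[(1, 18)] -> pick v1 -> 18
v2: WRITE a=18  (a history now [(2, 18)])
v3: WRITE b=54  (b history now [(1, 18), (3, 54)])
v4: WRITE b=15  (b history now [(1, 18), (3, 54), (4, 15)])
v5: WRITE a=28  (a history now [(2, 18), (5, 28)])
v6: WRITE b=44  (b history now [(1, 18), (3, 54), (4, 15), (6, 44)])
v7: WRITE b=9  (b history now [(1, 18), (3, 54), (4, 15), (6, 44), (7, 9)])
v8: WRITE b=13  (b history now [(1, 18), (3, 54), (4, 15), (6, 44), (7, 9), (8, 13)])
READ a @v7: history=[(2, 18), (5, 28)] -> pick v5 -> 28
v9: WRITE a=52  (a history now [(2, 18), (5, 28), (9, 52)])
v10: WRITE b=63  (b history now [(1, 18), (3, 54), (4, 15), (6, 44), (7, 9), (8, 13), (10, 63)])
v11: WRITE b=51  (b history now [(1, 18), (3, 54), (4, 15), (6, 44), (7, 9), (8, 13), (10, 63), (11, 51)])
v12: WRITE b=24  (b history now [(1, 18), (3, 54), (4, 15), (6, 44), (7, 9), (8, 13), (10, 63), (11, 51), (12, 24)])
v13: WRITE a=42  (a history now [(2, 18), (5, 28), (9, 52), (13, 42)])
v14: WRITE a=25  (a history now [(2, 18), (5, 28), (9, 52), (13, 42), (14, 25)])
v15: WRITE a=47  (a history now [(2, 18), (5, 28), (9, 52), (13, 42), (14, 25), (15, 47)])
v16: WRITE b=55  (b history now [(1, 18), (3, 54), (4, 15), (6, 44), (7, 9), (8, 13), (10, 63), (11, 51), (12, 24), (16, 55)])
v17: WRITE b=49  (b history now [(1, 18), (3, 54), (4, 15), (6, 44), (7, 9), (8, 13), (10, 63), (11, 51), (12, 24), (16, 55), (17, 49)])
READ a @v10: history=[(2, 18), (5, 28), (9, 52), (13, 42), (14, 25), (15, 47)] -> pick v9 -> 52
v18: WRITE b=48  (b history now [(1, 18), (3, 54), (4, 15), (6, 44), (7, 9), (8, 13), (10, 63), (11, 51), (12, 24), (16, 55), (17, 49), (18, 48)])
v19: WRITE a=9  (a history now [(2, 18), (5, 28), (9, 52), (13, 42), (14, 25), (15, 47), (19, 9)])
READ b @v11: history=[(1, 18), (3, 54), (4, 15), (6, 44), (7, 9), (8, 13), (10, 63), (11, 51), (12, 24), (16, 55), (17, 49), (18, 48)] -> pick v11 -> 51
v20: WRITE b=37  (b history now [(1, 18), (3, 54), (4, 15), (6, 44), (7, 9), (8, 13), (10, 63), (11, 51), (12, 24), (16, 55), (17, 49), (18, 48), (20, 37)])
v21: WRITE a=60  (a history now [(2, 18), (5, 28), (9, 52), (13, 42), (14, 25), (15, 47), (19, 9), (21, 60)])
v22: WRITE b=28  (b history now [(1, 18), (3, 54), (4, 15), (6, 44), (7, 9), (8, 13), (10, 63), (11, 51), (12, 24), (16, 55), (17, 49), (18, 48), (20, 37), (22, 28)])
v23: WRITE a=60  (a history now [(2, 18), (5, 28), (9, 52), (13, 42), (14, 25), (15, 47), (19, 9), (21, 60), (23, 60)])

Answer: 18
28
52
51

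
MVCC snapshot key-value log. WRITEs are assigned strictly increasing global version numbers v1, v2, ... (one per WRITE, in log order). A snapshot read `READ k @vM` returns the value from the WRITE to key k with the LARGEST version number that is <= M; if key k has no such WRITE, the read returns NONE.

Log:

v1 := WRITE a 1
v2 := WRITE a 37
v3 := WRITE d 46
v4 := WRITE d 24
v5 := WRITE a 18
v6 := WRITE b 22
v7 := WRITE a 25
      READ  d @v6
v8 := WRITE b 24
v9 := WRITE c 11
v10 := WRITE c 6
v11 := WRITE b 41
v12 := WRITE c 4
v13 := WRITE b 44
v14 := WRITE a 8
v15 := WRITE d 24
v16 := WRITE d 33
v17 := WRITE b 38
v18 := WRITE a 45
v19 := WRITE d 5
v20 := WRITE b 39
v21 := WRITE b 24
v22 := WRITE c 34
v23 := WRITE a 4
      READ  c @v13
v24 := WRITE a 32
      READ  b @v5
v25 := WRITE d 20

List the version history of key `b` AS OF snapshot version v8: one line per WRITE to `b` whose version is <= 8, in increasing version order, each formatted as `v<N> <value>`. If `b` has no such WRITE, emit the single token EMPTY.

Answer: v6 22
v8 24

Derivation:
Scan writes for key=b with version <= 8:
  v1 WRITE a 1 -> skip
  v2 WRITE a 37 -> skip
  v3 WRITE d 46 -> skip
  v4 WRITE d 24 -> skip
  v5 WRITE a 18 -> skip
  v6 WRITE b 22 -> keep
  v7 WRITE a 25 -> skip
  v8 WRITE b 24 -> keep
  v9 WRITE c 11 -> skip
  v10 WRITE c 6 -> skip
  v11 WRITE b 41 -> drop (> snap)
  v12 WRITE c 4 -> skip
  v13 WRITE b 44 -> drop (> snap)
  v14 WRITE a 8 -> skip
  v15 WRITE d 24 -> skip
  v16 WRITE d 33 -> skip
  v17 WRITE b 38 -> drop (> snap)
  v18 WRITE a 45 -> skip
  v19 WRITE d 5 -> skip
  v20 WRITE b 39 -> drop (> snap)
  v21 WRITE b 24 -> drop (> snap)
  v22 WRITE c 34 -> skip
  v23 WRITE a 4 -> skip
  v24 WRITE a 32 -> skip
  v25 WRITE d 20 -> skip
Collected: [(6, 22), (8, 24)]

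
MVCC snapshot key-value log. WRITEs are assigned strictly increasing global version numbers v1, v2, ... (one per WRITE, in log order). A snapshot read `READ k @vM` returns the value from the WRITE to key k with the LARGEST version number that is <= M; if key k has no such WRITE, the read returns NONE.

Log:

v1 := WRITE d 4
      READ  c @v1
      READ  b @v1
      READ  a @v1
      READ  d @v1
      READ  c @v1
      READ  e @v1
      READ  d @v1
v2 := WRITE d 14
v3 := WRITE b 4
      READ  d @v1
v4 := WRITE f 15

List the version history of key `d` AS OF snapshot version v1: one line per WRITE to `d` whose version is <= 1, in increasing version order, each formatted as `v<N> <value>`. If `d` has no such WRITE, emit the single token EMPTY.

Answer: v1 4

Derivation:
Scan writes for key=d with version <= 1:
  v1 WRITE d 4 -> keep
  v2 WRITE d 14 -> drop (> snap)
  v3 WRITE b 4 -> skip
  v4 WRITE f 15 -> skip
Collected: [(1, 4)]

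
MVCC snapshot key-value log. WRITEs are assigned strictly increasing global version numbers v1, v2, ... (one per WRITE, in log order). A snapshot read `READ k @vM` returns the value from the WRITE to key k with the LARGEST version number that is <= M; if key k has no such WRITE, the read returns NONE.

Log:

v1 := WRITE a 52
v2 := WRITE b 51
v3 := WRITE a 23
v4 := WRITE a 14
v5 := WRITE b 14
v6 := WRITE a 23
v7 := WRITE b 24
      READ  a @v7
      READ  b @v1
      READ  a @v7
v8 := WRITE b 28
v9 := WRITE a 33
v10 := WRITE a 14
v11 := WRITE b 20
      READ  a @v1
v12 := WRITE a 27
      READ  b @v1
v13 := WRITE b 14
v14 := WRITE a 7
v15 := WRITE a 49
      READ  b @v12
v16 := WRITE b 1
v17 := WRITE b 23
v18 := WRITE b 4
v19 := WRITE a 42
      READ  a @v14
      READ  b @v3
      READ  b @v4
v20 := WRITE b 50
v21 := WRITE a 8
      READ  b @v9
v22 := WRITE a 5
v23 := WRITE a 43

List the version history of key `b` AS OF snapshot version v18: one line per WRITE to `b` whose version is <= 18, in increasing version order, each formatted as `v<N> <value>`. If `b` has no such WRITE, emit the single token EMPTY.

Answer: v2 51
v5 14
v7 24
v8 28
v11 20
v13 14
v16 1
v17 23
v18 4

Derivation:
Scan writes for key=b with version <= 18:
  v1 WRITE a 52 -> skip
  v2 WRITE b 51 -> keep
  v3 WRITE a 23 -> skip
  v4 WRITE a 14 -> skip
  v5 WRITE b 14 -> keep
  v6 WRITE a 23 -> skip
  v7 WRITE b 24 -> keep
  v8 WRITE b 28 -> keep
  v9 WRITE a 33 -> skip
  v10 WRITE a 14 -> skip
  v11 WRITE b 20 -> keep
  v12 WRITE a 27 -> skip
  v13 WRITE b 14 -> keep
  v14 WRITE a 7 -> skip
  v15 WRITE a 49 -> skip
  v16 WRITE b 1 -> keep
  v17 WRITE b 23 -> keep
  v18 WRITE b 4 -> keep
  v19 WRITE a 42 -> skip
  v20 WRITE b 50 -> drop (> snap)
  v21 WRITE a 8 -> skip
  v22 WRITE a 5 -> skip
  v23 WRITE a 43 -> skip
Collected: [(2, 51), (5, 14), (7, 24), (8, 28), (11, 20), (13, 14), (16, 1), (17, 23), (18, 4)]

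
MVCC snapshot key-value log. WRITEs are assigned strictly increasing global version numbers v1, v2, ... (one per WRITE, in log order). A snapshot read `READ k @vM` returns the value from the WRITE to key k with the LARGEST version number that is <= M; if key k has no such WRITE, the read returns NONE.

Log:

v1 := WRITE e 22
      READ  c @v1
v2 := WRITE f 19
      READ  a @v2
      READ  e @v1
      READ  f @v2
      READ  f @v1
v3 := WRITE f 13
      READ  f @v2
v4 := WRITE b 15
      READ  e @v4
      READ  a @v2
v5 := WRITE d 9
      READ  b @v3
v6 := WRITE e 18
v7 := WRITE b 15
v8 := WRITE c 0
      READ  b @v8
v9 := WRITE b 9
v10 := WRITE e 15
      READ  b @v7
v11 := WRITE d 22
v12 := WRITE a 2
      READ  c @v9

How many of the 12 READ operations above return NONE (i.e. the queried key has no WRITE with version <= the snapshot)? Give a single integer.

v1: WRITE e=22  (e history now [(1, 22)])
READ c @v1: history=[] -> no version <= 1 -> NONE
v2: WRITE f=19  (f history now [(2, 19)])
READ a @v2: history=[] -> no version <= 2 -> NONE
READ e @v1: history=[(1, 22)] -> pick v1 -> 22
READ f @v2: history=[(2, 19)] -> pick v2 -> 19
READ f @v1: history=[(2, 19)] -> no version <= 1 -> NONE
v3: WRITE f=13  (f history now [(2, 19), (3, 13)])
READ f @v2: history=[(2, 19), (3, 13)] -> pick v2 -> 19
v4: WRITE b=15  (b history now [(4, 15)])
READ e @v4: history=[(1, 22)] -> pick v1 -> 22
READ a @v2: history=[] -> no version <= 2 -> NONE
v5: WRITE d=9  (d history now [(5, 9)])
READ b @v3: history=[(4, 15)] -> no version <= 3 -> NONE
v6: WRITE e=18  (e history now [(1, 22), (6, 18)])
v7: WRITE b=15  (b history now [(4, 15), (7, 15)])
v8: WRITE c=0  (c history now [(8, 0)])
READ b @v8: history=[(4, 15), (7, 15)] -> pick v7 -> 15
v9: WRITE b=9  (b history now [(4, 15), (7, 15), (9, 9)])
v10: WRITE e=15  (e history now [(1, 22), (6, 18), (10, 15)])
READ b @v7: history=[(4, 15), (7, 15), (9, 9)] -> pick v7 -> 15
v11: WRITE d=22  (d history now [(5, 9), (11, 22)])
v12: WRITE a=2  (a history now [(12, 2)])
READ c @v9: history=[(8, 0)] -> pick v8 -> 0
Read results in order: ['NONE', 'NONE', '22', '19', 'NONE', '19', '22', 'NONE', 'NONE', '15', '15', '0']
NONE count = 5

Answer: 5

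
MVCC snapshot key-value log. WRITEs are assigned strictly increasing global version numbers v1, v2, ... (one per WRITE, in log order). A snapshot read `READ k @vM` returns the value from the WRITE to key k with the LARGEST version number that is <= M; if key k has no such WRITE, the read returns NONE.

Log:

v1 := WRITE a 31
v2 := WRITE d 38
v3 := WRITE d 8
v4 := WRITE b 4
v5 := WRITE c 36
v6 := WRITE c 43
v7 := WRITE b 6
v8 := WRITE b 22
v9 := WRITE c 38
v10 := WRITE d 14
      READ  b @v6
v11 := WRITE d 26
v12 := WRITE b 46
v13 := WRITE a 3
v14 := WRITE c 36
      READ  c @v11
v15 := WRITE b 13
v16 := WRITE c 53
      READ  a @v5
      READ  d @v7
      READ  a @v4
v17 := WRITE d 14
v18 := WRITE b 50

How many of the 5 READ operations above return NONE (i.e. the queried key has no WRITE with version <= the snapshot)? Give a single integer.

Answer: 0

Derivation:
v1: WRITE a=31  (a history now [(1, 31)])
v2: WRITE d=38  (d history now [(2, 38)])
v3: WRITE d=8  (d history now [(2, 38), (3, 8)])
v4: WRITE b=4  (b history now [(4, 4)])
v5: WRITE c=36  (c history now [(5, 36)])
v6: WRITE c=43  (c history now [(5, 36), (6, 43)])
v7: WRITE b=6  (b history now [(4, 4), (7, 6)])
v8: WRITE b=22  (b history now [(4, 4), (7, 6), (8, 22)])
v9: WRITE c=38  (c history now [(5, 36), (6, 43), (9, 38)])
v10: WRITE d=14  (d history now [(2, 38), (3, 8), (10, 14)])
READ b @v6: history=[(4, 4), (7, 6), (8, 22)] -> pick v4 -> 4
v11: WRITE d=26  (d history now [(2, 38), (3, 8), (10, 14), (11, 26)])
v12: WRITE b=46  (b history now [(4, 4), (7, 6), (8, 22), (12, 46)])
v13: WRITE a=3  (a history now [(1, 31), (13, 3)])
v14: WRITE c=36  (c history now [(5, 36), (6, 43), (9, 38), (14, 36)])
READ c @v11: history=[(5, 36), (6, 43), (9, 38), (14, 36)] -> pick v9 -> 38
v15: WRITE b=13  (b history now [(4, 4), (7, 6), (8, 22), (12, 46), (15, 13)])
v16: WRITE c=53  (c history now [(5, 36), (6, 43), (9, 38), (14, 36), (16, 53)])
READ a @v5: history=[(1, 31), (13, 3)] -> pick v1 -> 31
READ d @v7: history=[(2, 38), (3, 8), (10, 14), (11, 26)] -> pick v3 -> 8
READ a @v4: history=[(1, 31), (13, 3)] -> pick v1 -> 31
v17: WRITE d=14  (d history now [(2, 38), (3, 8), (10, 14), (11, 26), (17, 14)])
v18: WRITE b=50  (b history now [(4, 4), (7, 6), (8, 22), (12, 46), (15, 13), (18, 50)])
Read results in order: ['4', '38', '31', '8', '31']
NONE count = 0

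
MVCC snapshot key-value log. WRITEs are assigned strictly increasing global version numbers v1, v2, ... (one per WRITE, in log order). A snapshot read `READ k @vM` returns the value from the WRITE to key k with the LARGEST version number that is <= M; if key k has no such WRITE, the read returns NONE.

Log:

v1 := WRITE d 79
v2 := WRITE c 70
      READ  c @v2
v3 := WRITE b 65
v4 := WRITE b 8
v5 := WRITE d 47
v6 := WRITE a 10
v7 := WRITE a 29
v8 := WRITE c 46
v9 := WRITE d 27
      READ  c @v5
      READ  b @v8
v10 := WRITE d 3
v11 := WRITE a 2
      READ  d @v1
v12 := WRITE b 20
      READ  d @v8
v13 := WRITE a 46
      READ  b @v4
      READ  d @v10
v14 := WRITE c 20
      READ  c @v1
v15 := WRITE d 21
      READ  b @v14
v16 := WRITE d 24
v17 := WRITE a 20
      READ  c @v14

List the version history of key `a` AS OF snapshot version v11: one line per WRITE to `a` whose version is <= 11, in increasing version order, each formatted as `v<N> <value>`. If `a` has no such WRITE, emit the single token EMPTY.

Scan writes for key=a with version <= 11:
  v1 WRITE d 79 -> skip
  v2 WRITE c 70 -> skip
  v3 WRITE b 65 -> skip
  v4 WRITE b 8 -> skip
  v5 WRITE d 47 -> skip
  v6 WRITE a 10 -> keep
  v7 WRITE a 29 -> keep
  v8 WRITE c 46 -> skip
  v9 WRITE d 27 -> skip
  v10 WRITE d 3 -> skip
  v11 WRITE a 2 -> keep
  v12 WRITE b 20 -> skip
  v13 WRITE a 46 -> drop (> snap)
  v14 WRITE c 20 -> skip
  v15 WRITE d 21 -> skip
  v16 WRITE d 24 -> skip
  v17 WRITE a 20 -> drop (> snap)
Collected: [(6, 10), (7, 29), (11, 2)]

Answer: v6 10
v7 29
v11 2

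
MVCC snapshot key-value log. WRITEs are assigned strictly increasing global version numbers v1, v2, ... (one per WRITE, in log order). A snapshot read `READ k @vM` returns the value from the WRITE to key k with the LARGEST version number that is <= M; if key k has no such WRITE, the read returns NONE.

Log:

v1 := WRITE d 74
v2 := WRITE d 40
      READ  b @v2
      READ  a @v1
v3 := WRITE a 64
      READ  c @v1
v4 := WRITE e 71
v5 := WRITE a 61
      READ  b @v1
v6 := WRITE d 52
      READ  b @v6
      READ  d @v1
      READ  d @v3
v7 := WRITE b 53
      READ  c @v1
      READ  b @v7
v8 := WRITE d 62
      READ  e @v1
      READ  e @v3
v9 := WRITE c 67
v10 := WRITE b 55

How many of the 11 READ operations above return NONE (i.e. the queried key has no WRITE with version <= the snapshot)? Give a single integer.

v1: WRITE d=74  (d history now [(1, 74)])
v2: WRITE d=40  (d history now [(1, 74), (2, 40)])
READ b @v2: history=[] -> no version <= 2 -> NONE
READ a @v1: history=[] -> no version <= 1 -> NONE
v3: WRITE a=64  (a history now [(3, 64)])
READ c @v1: history=[] -> no version <= 1 -> NONE
v4: WRITE e=71  (e history now [(4, 71)])
v5: WRITE a=61  (a history now [(3, 64), (5, 61)])
READ b @v1: history=[] -> no version <= 1 -> NONE
v6: WRITE d=52  (d history now [(1, 74), (2, 40), (6, 52)])
READ b @v6: history=[] -> no version <= 6 -> NONE
READ d @v1: history=[(1, 74), (2, 40), (6, 52)] -> pick v1 -> 74
READ d @v3: history=[(1, 74), (2, 40), (6, 52)] -> pick v2 -> 40
v7: WRITE b=53  (b history now [(7, 53)])
READ c @v1: history=[] -> no version <= 1 -> NONE
READ b @v7: history=[(7, 53)] -> pick v7 -> 53
v8: WRITE d=62  (d history now [(1, 74), (2, 40), (6, 52), (8, 62)])
READ e @v1: history=[(4, 71)] -> no version <= 1 -> NONE
READ e @v3: history=[(4, 71)] -> no version <= 3 -> NONE
v9: WRITE c=67  (c history now [(9, 67)])
v10: WRITE b=55  (b history now [(7, 53), (10, 55)])
Read results in order: ['NONE', 'NONE', 'NONE', 'NONE', 'NONE', '74', '40', 'NONE', '53', 'NONE', 'NONE']
NONE count = 8

Answer: 8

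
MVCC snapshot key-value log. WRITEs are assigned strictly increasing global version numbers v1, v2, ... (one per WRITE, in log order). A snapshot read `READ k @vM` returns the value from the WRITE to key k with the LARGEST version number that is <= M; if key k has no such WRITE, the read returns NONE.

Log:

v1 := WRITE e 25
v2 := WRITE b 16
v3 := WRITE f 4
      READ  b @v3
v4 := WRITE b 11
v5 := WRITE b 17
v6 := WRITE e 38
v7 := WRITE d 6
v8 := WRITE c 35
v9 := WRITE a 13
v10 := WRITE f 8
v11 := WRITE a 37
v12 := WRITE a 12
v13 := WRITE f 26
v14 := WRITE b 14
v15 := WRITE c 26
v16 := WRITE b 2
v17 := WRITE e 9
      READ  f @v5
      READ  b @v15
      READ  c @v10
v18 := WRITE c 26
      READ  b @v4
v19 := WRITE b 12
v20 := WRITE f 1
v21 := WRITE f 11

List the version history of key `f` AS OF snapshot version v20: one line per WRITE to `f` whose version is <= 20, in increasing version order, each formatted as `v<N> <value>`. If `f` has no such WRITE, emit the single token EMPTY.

Answer: v3 4
v10 8
v13 26
v20 1

Derivation:
Scan writes for key=f with version <= 20:
  v1 WRITE e 25 -> skip
  v2 WRITE b 16 -> skip
  v3 WRITE f 4 -> keep
  v4 WRITE b 11 -> skip
  v5 WRITE b 17 -> skip
  v6 WRITE e 38 -> skip
  v7 WRITE d 6 -> skip
  v8 WRITE c 35 -> skip
  v9 WRITE a 13 -> skip
  v10 WRITE f 8 -> keep
  v11 WRITE a 37 -> skip
  v12 WRITE a 12 -> skip
  v13 WRITE f 26 -> keep
  v14 WRITE b 14 -> skip
  v15 WRITE c 26 -> skip
  v16 WRITE b 2 -> skip
  v17 WRITE e 9 -> skip
  v18 WRITE c 26 -> skip
  v19 WRITE b 12 -> skip
  v20 WRITE f 1 -> keep
  v21 WRITE f 11 -> drop (> snap)
Collected: [(3, 4), (10, 8), (13, 26), (20, 1)]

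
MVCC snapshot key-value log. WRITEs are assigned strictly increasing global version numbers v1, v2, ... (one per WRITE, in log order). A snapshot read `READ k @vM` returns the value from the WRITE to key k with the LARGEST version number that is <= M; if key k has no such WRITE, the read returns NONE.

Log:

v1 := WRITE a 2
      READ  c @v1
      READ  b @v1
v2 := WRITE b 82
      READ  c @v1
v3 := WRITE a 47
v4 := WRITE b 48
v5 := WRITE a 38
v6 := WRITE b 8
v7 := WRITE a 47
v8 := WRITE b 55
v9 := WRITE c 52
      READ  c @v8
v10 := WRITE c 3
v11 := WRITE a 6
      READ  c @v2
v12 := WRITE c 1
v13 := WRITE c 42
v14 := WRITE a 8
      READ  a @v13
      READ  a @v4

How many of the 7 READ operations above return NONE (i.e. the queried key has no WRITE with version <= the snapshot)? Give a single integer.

Answer: 5

Derivation:
v1: WRITE a=2  (a history now [(1, 2)])
READ c @v1: history=[] -> no version <= 1 -> NONE
READ b @v1: history=[] -> no version <= 1 -> NONE
v2: WRITE b=82  (b history now [(2, 82)])
READ c @v1: history=[] -> no version <= 1 -> NONE
v3: WRITE a=47  (a history now [(1, 2), (3, 47)])
v4: WRITE b=48  (b history now [(2, 82), (4, 48)])
v5: WRITE a=38  (a history now [(1, 2), (3, 47), (5, 38)])
v6: WRITE b=8  (b history now [(2, 82), (4, 48), (6, 8)])
v7: WRITE a=47  (a history now [(1, 2), (3, 47), (5, 38), (7, 47)])
v8: WRITE b=55  (b history now [(2, 82), (4, 48), (6, 8), (8, 55)])
v9: WRITE c=52  (c history now [(9, 52)])
READ c @v8: history=[(9, 52)] -> no version <= 8 -> NONE
v10: WRITE c=3  (c history now [(9, 52), (10, 3)])
v11: WRITE a=6  (a history now [(1, 2), (3, 47), (5, 38), (7, 47), (11, 6)])
READ c @v2: history=[(9, 52), (10, 3)] -> no version <= 2 -> NONE
v12: WRITE c=1  (c history now [(9, 52), (10, 3), (12, 1)])
v13: WRITE c=42  (c history now [(9, 52), (10, 3), (12, 1), (13, 42)])
v14: WRITE a=8  (a history now [(1, 2), (3, 47), (5, 38), (7, 47), (11, 6), (14, 8)])
READ a @v13: history=[(1, 2), (3, 47), (5, 38), (7, 47), (11, 6), (14, 8)] -> pick v11 -> 6
READ a @v4: history=[(1, 2), (3, 47), (5, 38), (7, 47), (11, 6), (14, 8)] -> pick v3 -> 47
Read results in order: ['NONE', 'NONE', 'NONE', 'NONE', 'NONE', '6', '47']
NONE count = 5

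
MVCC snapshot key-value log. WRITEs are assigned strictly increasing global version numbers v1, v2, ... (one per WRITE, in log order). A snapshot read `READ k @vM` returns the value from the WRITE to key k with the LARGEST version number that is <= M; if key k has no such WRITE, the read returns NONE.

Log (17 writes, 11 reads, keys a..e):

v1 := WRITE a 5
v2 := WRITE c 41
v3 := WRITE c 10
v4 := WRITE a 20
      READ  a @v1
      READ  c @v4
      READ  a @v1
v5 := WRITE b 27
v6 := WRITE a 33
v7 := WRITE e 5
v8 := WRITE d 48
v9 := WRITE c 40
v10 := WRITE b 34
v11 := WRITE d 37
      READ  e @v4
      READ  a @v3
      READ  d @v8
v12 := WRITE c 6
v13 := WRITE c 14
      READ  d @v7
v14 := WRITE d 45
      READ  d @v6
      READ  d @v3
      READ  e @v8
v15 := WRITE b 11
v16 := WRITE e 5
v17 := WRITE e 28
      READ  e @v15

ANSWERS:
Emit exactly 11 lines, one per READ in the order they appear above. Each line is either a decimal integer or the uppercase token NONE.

v1: WRITE a=5  (a history now [(1, 5)])
v2: WRITE c=41  (c history now [(2, 41)])
v3: WRITE c=10  (c history now [(2, 41), (3, 10)])
v4: WRITE a=20  (a history now [(1, 5), (4, 20)])
READ a @v1: history=[(1, 5), (4, 20)] -> pick v1 -> 5
READ c @v4: history=[(2, 41), (3, 10)] -> pick v3 -> 10
READ a @v1: history=[(1, 5), (4, 20)] -> pick v1 -> 5
v5: WRITE b=27  (b history now [(5, 27)])
v6: WRITE a=33  (a history now [(1, 5), (4, 20), (6, 33)])
v7: WRITE e=5  (e history now [(7, 5)])
v8: WRITE d=48  (d history now [(8, 48)])
v9: WRITE c=40  (c history now [(2, 41), (3, 10), (9, 40)])
v10: WRITE b=34  (b history now [(5, 27), (10, 34)])
v11: WRITE d=37  (d history now [(8, 48), (11, 37)])
READ e @v4: history=[(7, 5)] -> no version <= 4 -> NONE
READ a @v3: history=[(1, 5), (4, 20), (6, 33)] -> pick v1 -> 5
READ d @v8: history=[(8, 48), (11, 37)] -> pick v8 -> 48
v12: WRITE c=6  (c history now [(2, 41), (3, 10), (9, 40), (12, 6)])
v13: WRITE c=14  (c history now [(2, 41), (3, 10), (9, 40), (12, 6), (13, 14)])
READ d @v7: history=[(8, 48), (11, 37)] -> no version <= 7 -> NONE
v14: WRITE d=45  (d history now [(8, 48), (11, 37), (14, 45)])
READ d @v6: history=[(8, 48), (11, 37), (14, 45)] -> no version <= 6 -> NONE
READ d @v3: history=[(8, 48), (11, 37), (14, 45)] -> no version <= 3 -> NONE
READ e @v8: history=[(7, 5)] -> pick v7 -> 5
v15: WRITE b=11  (b history now [(5, 27), (10, 34), (15, 11)])
v16: WRITE e=5  (e history now [(7, 5), (16, 5)])
v17: WRITE e=28  (e history now [(7, 5), (16, 5), (17, 28)])
READ e @v15: history=[(7, 5), (16, 5), (17, 28)] -> pick v7 -> 5

Answer: 5
10
5
NONE
5
48
NONE
NONE
NONE
5
5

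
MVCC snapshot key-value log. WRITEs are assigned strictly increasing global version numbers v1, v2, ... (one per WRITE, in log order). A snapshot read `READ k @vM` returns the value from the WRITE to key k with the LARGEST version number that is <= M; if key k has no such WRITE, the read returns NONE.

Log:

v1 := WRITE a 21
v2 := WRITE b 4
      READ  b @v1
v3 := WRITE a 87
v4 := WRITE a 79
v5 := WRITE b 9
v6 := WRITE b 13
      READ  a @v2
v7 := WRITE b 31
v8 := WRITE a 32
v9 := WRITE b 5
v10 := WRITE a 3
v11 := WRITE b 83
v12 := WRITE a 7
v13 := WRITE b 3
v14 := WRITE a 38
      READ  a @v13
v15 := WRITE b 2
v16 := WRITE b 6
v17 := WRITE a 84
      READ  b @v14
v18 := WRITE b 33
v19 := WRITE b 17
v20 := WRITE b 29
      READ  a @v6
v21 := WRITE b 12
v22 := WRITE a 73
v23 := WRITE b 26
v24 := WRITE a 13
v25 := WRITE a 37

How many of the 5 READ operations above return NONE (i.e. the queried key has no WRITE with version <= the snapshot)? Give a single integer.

Answer: 1

Derivation:
v1: WRITE a=21  (a history now [(1, 21)])
v2: WRITE b=4  (b history now [(2, 4)])
READ b @v1: history=[(2, 4)] -> no version <= 1 -> NONE
v3: WRITE a=87  (a history now [(1, 21), (3, 87)])
v4: WRITE a=79  (a history now [(1, 21), (3, 87), (4, 79)])
v5: WRITE b=9  (b history now [(2, 4), (5, 9)])
v6: WRITE b=13  (b history now [(2, 4), (5, 9), (6, 13)])
READ a @v2: history=[(1, 21), (3, 87), (4, 79)] -> pick v1 -> 21
v7: WRITE b=31  (b history now [(2, 4), (5, 9), (6, 13), (7, 31)])
v8: WRITE a=32  (a history now [(1, 21), (3, 87), (4, 79), (8, 32)])
v9: WRITE b=5  (b history now [(2, 4), (5, 9), (6, 13), (7, 31), (9, 5)])
v10: WRITE a=3  (a history now [(1, 21), (3, 87), (4, 79), (8, 32), (10, 3)])
v11: WRITE b=83  (b history now [(2, 4), (5, 9), (6, 13), (7, 31), (9, 5), (11, 83)])
v12: WRITE a=7  (a history now [(1, 21), (3, 87), (4, 79), (8, 32), (10, 3), (12, 7)])
v13: WRITE b=3  (b history now [(2, 4), (5, 9), (6, 13), (7, 31), (9, 5), (11, 83), (13, 3)])
v14: WRITE a=38  (a history now [(1, 21), (3, 87), (4, 79), (8, 32), (10, 3), (12, 7), (14, 38)])
READ a @v13: history=[(1, 21), (3, 87), (4, 79), (8, 32), (10, 3), (12, 7), (14, 38)] -> pick v12 -> 7
v15: WRITE b=2  (b history now [(2, 4), (5, 9), (6, 13), (7, 31), (9, 5), (11, 83), (13, 3), (15, 2)])
v16: WRITE b=6  (b history now [(2, 4), (5, 9), (6, 13), (7, 31), (9, 5), (11, 83), (13, 3), (15, 2), (16, 6)])
v17: WRITE a=84  (a history now [(1, 21), (3, 87), (4, 79), (8, 32), (10, 3), (12, 7), (14, 38), (17, 84)])
READ b @v14: history=[(2, 4), (5, 9), (6, 13), (7, 31), (9, 5), (11, 83), (13, 3), (15, 2), (16, 6)] -> pick v13 -> 3
v18: WRITE b=33  (b history now [(2, 4), (5, 9), (6, 13), (7, 31), (9, 5), (11, 83), (13, 3), (15, 2), (16, 6), (18, 33)])
v19: WRITE b=17  (b history now [(2, 4), (5, 9), (6, 13), (7, 31), (9, 5), (11, 83), (13, 3), (15, 2), (16, 6), (18, 33), (19, 17)])
v20: WRITE b=29  (b history now [(2, 4), (5, 9), (6, 13), (7, 31), (9, 5), (11, 83), (13, 3), (15, 2), (16, 6), (18, 33), (19, 17), (20, 29)])
READ a @v6: history=[(1, 21), (3, 87), (4, 79), (8, 32), (10, 3), (12, 7), (14, 38), (17, 84)] -> pick v4 -> 79
v21: WRITE b=12  (b history now [(2, 4), (5, 9), (6, 13), (7, 31), (9, 5), (11, 83), (13, 3), (15, 2), (16, 6), (18, 33), (19, 17), (20, 29), (21, 12)])
v22: WRITE a=73  (a history now [(1, 21), (3, 87), (4, 79), (8, 32), (10, 3), (12, 7), (14, 38), (17, 84), (22, 73)])
v23: WRITE b=26  (b history now [(2, 4), (5, 9), (6, 13), (7, 31), (9, 5), (11, 83), (13, 3), (15, 2), (16, 6), (18, 33), (19, 17), (20, 29), (21, 12), (23, 26)])
v24: WRITE a=13  (a history now [(1, 21), (3, 87), (4, 79), (8, 32), (10, 3), (12, 7), (14, 38), (17, 84), (22, 73), (24, 13)])
v25: WRITE a=37  (a history now [(1, 21), (3, 87), (4, 79), (8, 32), (10, 3), (12, 7), (14, 38), (17, 84), (22, 73), (24, 13), (25, 37)])
Read results in order: ['NONE', '21', '7', '3', '79']
NONE count = 1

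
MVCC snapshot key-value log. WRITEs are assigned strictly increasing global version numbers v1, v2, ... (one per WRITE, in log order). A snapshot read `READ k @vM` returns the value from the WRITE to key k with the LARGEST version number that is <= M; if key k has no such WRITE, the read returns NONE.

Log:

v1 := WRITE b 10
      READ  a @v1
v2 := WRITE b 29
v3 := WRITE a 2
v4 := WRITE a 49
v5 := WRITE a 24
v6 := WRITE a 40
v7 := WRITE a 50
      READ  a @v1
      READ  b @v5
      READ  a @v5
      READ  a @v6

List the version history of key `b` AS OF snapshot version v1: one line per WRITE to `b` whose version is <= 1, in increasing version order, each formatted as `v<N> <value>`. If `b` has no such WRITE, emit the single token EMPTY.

Answer: v1 10

Derivation:
Scan writes for key=b with version <= 1:
  v1 WRITE b 10 -> keep
  v2 WRITE b 29 -> drop (> snap)
  v3 WRITE a 2 -> skip
  v4 WRITE a 49 -> skip
  v5 WRITE a 24 -> skip
  v6 WRITE a 40 -> skip
  v7 WRITE a 50 -> skip
Collected: [(1, 10)]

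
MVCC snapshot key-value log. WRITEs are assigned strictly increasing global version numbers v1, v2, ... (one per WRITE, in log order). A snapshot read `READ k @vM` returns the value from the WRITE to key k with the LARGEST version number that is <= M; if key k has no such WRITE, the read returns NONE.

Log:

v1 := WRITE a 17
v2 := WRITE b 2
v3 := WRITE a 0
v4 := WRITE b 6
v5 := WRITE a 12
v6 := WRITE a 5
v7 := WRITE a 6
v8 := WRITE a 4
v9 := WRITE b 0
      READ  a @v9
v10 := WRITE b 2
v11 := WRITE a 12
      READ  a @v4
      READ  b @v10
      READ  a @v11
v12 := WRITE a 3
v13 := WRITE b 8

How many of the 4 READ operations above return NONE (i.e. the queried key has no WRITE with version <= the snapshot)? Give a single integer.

Answer: 0

Derivation:
v1: WRITE a=17  (a history now [(1, 17)])
v2: WRITE b=2  (b history now [(2, 2)])
v3: WRITE a=0  (a history now [(1, 17), (3, 0)])
v4: WRITE b=6  (b history now [(2, 2), (4, 6)])
v5: WRITE a=12  (a history now [(1, 17), (3, 0), (5, 12)])
v6: WRITE a=5  (a history now [(1, 17), (3, 0), (5, 12), (6, 5)])
v7: WRITE a=6  (a history now [(1, 17), (3, 0), (5, 12), (6, 5), (7, 6)])
v8: WRITE a=4  (a history now [(1, 17), (3, 0), (5, 12), (6, 5), (7, 6), (8, 4)])
v9: WRITE b=0  (b history now [(2, 2), (4, 6), (9, 0)])
READ a @v9: history=[(1, 17), (3, 0), (5, 12), (6, 5), (7, 6), (8, 4)] -> pick v8 -> 4
v10: WRITE b=2  (b history now [(2, 2), (4, 6), (9, 0), (10, 2)])
v11: WRITE a=12  (a history now [(1, 17), (3, 0), (5, 12), (6, 5), (7, 6), (8, 4), (11, 12)])
READ a @v4: history=[(1, 17), (3, 0), (5, 12), (6, 5), (7, 6), (8, 4), (11, 12)] -> pick v3 -> 0
READ b @v10: history=[(2, 2), (4, 6), (9, 0), (10, 2)] -> pick v10 -> 2
READ a @v11: history=[(1, 17), (3, 0), (5, 12), (6, 5), (7, 6), (8, 4), (11, 12)] -> pick v11 -> 12
v12: WRITE a=3  (a history now [(1, 17), (3, 0), (5, 12), (6, 5), (7, 6), (8, 4), (11, 12), (12, 3)])
v13: WRITE b=8  (b history now [(2, 2), (4, 6), (9, 0), (10, 2), (13, 8)])
Read results in order: ['4', '0', '2', '12']
NONE count = 0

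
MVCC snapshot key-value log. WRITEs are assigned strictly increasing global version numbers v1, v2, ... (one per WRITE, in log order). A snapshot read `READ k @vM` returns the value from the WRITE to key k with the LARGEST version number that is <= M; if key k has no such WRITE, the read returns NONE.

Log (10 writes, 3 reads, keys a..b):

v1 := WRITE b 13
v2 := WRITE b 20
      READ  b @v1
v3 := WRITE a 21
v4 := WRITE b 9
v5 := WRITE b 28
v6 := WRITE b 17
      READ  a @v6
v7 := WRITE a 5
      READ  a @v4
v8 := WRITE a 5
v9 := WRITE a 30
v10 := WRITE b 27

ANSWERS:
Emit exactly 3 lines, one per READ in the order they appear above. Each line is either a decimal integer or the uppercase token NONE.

Answer: 13
21
21

Derivation:
v1: WRITE b=13  (b history now [(1, 13)])
v2: WRITE b=20  (b history now [(1, 13), (2, 20)])
READ b @v1: history=[(1, 13), (2, 20)] -> pick v1 -> 13
v3: WRITE a=21  (a history now [(3, 21)])
v4: WRITE b=9  (b history now [(1, 13), (2, 20), (4, 9)])
v5: WRITE b=28  (b history now [(1, 13), (2, 20), (4, 9), (5, 28)])
v6: WRITE b=17  (b history now [(1, 13), (2, 20), (4, 9), (5, 28), (6, 17)])
READ a @v6: history=[(3, 21)] -> pick v3 -> 21
v7: WRITE a=5  (a history now [(3, 21), (7, 5)])
READ a @v4: history=[(3, 21), (7, 5)] -> pick v3 -> 21
v8: WRITE a=5  (a history now [(3, 21), (7, 5), (8, 5)])
v9: WRITE a=30  (a history now [(3, 21), (7, 5), (8, 5), (9, 30)])
v10: WRITE b=27  (b history now [(1, 13), (2, 20), (4, 9), (5, 28), (6, 17), (10, 27)])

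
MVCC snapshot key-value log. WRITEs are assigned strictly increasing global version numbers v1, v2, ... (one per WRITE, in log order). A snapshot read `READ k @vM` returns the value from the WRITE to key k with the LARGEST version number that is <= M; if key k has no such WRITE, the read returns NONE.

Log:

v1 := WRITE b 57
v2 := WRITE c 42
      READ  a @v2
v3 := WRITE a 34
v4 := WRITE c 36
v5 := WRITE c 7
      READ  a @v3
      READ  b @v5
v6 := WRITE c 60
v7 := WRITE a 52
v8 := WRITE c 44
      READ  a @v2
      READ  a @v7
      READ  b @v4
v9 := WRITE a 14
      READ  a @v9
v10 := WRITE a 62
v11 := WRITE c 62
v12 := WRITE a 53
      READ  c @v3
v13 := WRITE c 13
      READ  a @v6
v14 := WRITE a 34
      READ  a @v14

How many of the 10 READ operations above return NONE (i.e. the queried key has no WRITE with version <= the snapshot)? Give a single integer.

Answer: 2

Derivation:
v1: WRITE b=57  (b history now [(1, 57)])
v2: WRITE c=42  (c history now [(2, 42)])
READ a @v2: history=[] -> no version <= 2 -> NONE
v3: WRITE a=34  (a history now [(3, 34)])
v4: WRITE c=36  (c history now [(2, 42), (4, 36)])
v5: WRITE c=7  (c history now [(2, 42), (4, 36), (5, 7)])
READ a @v3: history=[(3, 34)] -> pick v3 -> 34
READ b @v5: history=[(1, 57)] -> pick v1 -> 57
v6: WRITE c=60  (c history now [(2, 42), (4, 36), (5, 7), (6, 60)])
v7: WRITE a=52  (a history now [(3, 34), (7, 52)])
v8: WRITE c=44  (c history now [(2, 42), (4, 36), (5, 7), (6, 60), (8, 44)])
READ a @v2: history=[(3, 34), (7, 52)] -> no version <= 2 -> NONE
READ a @v7: history=[(3, 34), (7, 52)] -> pick v7 -> 52
READ b @v4: history=[(1, 57)] -> pick v1 -> 57
v9: WRITE a=14  (a history now [(3, 34), (7, 52), (9, 14)])
READ a @v9: history=[(3, 34), (7, 52), (9, 14)] -> pick v9 -> 14
v10: WRITE a=62  (a history now [(3, 34), (7, 52), (9, 14), (10, 62)])
v11: WRITE c=62  (c history now [(2, 42), (4, 36), (5, 7), (6, 60), (8, 44), (11, 62)])
v12: WRITE a=53  (a history now [(3, 34), (7, 52), (9, 14), (10, 62), (12, 53)])
READ c @v3: history=[(2, 42), (4, 36), (5, 7), (6, 60), (8, 44), (11, 62)] -> pick v2 -> 42
v13: WRITE c=13  (c history now [(2, 42), (4, 36), (5, 7), (6, 60), (8, 44), (11, 62), (13, 13)])
READ a @v6: history=[(3, 34), (7, 52), (9, 14), (10, 62), (12, 53)] -> pick v3 -> 34
v14: WRITE a=34  (a history now [(3, 34), (7, 52), (9, 14), (10, 62), (12, 53), (14, 34)])
READ a @v14: history=[(3, 34), (7, 52), (9, 14), (10, 62), (12, 53), (14, 34)] -> pick v14 -> 34
Read results in order: ['NONE', '34', '57', 'NONE', '52', '57', '14', '42', '34', '34']
NONE count = 2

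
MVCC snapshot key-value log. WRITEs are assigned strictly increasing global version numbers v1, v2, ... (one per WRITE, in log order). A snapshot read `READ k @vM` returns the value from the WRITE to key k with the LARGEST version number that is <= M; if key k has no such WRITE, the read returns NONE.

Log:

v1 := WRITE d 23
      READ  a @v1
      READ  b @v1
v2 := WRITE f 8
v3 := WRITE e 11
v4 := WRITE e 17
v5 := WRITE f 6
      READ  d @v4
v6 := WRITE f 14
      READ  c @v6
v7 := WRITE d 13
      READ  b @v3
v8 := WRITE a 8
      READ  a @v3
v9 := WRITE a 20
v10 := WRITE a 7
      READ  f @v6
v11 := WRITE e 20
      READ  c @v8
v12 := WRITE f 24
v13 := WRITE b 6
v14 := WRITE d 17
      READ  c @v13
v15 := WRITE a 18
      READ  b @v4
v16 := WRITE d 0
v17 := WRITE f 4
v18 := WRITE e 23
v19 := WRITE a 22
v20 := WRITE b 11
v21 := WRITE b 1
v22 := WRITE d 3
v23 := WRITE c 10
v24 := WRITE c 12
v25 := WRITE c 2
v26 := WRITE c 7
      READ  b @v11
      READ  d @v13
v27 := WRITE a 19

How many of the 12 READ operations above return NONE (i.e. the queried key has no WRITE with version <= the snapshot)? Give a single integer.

Answer: 9

Derivation:
v1: WRITE d=23  (d history now [(1, 23)])
READ a @v1: history=[] -> no version <= 1 -> NONE
READ b @v1: history=[] -> no version <= 1 -> NONE
v2: WRITE f=8  (f history now [(2, 8)])
v3: WRITE e=11  (e history now [(3, 11)])
v4: WRITE e=17  (e history now [(3, 11), (4, 17)])
v5: WRITE f=6  (f history now [(2, 8), (5, 6)])
READ d @v4: history=[(1, 23)] -> pick v1 -> 23
v6: WRITE f=14  (f history now [(2, 8), (5, 6), (6, 14)])
READ c @v6: history=[] -> no version <= 6 -> NONE
v7: WRITE d=13  (d history now [(1, 23), (7, 13)])
READ b @v3: history=[] -> no version <= 3 -> NONE
v8: WRITE a=8  (a history now [(8, 8)])
READ a @v3: history=[(8, 8)] -> no version <= 3 -> NONE
v9: WRITE a=20  (a history now [(8, 8), (9, 20)])
v10: WRITE a=7  (a history now [(8, 8), (9, 20), (10, 7)])
READ f @v6: history=[(2, 8), (5, 6), (6, 14)] -> pick v6 -> 14
v11: WRITE e=20  (e history now [(3, 11), (4, 17), (11, 20)])
READ c @v8: history=[] -> no version <= 8 -> NONE
v12: WRITE f=24  (f history now [(2, 8), (5, 6), (6, 14), (12, 24)])
v13: WRITE b=6  (b history now [(13, 6)])
v14: WRITE d=17  (d history now [(1, 23), (7, 13), (14, 17)])
READ c @v13: history=[] -> no version <= 13 -> NONE
v15: WRITE a=18  (a history now [(8, 8), (9, 20), (10, 7), (15, 18)])
READ b @v4: history=[(13, 6)] -> no version <= 4 -> NONE
v16: WRITE d=0  (d history now [(1, 23), (7, 13), (14, 17), (16, 0)])
v17: WRITE f=4  (f history now [(2, 8), (5, 6), (6, 14), (12, 24), (17, 4)])
v18: WRITE e=23  (e history now [(3, 11), (4, 17), (11, 20), (18, 23)])
v19: WRITE a=22  (a history now [(8, 8), (9, 20), (10, 7), (15, 18), (19, 22)])
v20: WRITE b=11  (b history now [(13, 6), (20, 11)])
v21: WRITE b=1  (b history now [(13, 6), (20, 11), (21, 1)])
v22: WRITE d=3  (d history now [(1, 23), (7, 13), (14, 17), (16, 0), (22, 3)])
v23: WRITE c=10  (c history now [(23, 10)])
v24: WRITE c=12  (c history now [(23, 10), (24, 12)])
v25: WRITE c=2  (c history now [(23, 10), (24, 12), (25, 2)])
v26: WRITE c=7  (c history now [(23, 10), (24, 12), (25, 2), (26, 7)])
READ b @v11: history=[(13, 6), (20, 11), (21, 1)] -> no version <= 11 -> NONE
READ d @v13: history=[(1, 23), (7, 13), (14, 17), (16, 0), (22, 3)] -> pick v7 -> 13
v27: WRITE a=19  (a history now [(8, 8), (9, 20), (10, 7), (15, 18), (19, 22), (27, 19)])
Read results in order: ['NONE', 'NONE', '23', 'NONE', 'NONE', 'NONE', '14', 'NONE', 'NONE', 'NONE', 'NONE', '13']
NONE count = 9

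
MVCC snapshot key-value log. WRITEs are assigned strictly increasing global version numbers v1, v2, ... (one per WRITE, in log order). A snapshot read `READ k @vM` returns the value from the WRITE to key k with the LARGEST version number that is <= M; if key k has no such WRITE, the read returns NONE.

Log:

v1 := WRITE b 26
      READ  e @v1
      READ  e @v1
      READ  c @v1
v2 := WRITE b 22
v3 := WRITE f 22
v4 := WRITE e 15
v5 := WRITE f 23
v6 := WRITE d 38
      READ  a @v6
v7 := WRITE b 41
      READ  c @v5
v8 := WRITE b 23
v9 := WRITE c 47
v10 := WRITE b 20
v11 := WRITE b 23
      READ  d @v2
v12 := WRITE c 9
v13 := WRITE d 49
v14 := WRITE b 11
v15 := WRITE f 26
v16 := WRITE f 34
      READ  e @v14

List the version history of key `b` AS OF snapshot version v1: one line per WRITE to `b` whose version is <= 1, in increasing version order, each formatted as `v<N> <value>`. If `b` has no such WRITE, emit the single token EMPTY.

Scan writes for key=b with version <= 1:
  v1 WRITE b 26 -> keep
  v2 WRITE b 22 -> drop (> snap)
  v3 WRITE f 22 -> skip
  v4 WRITE e 15 -> skip
  v5 WRITE f 23 -> skip
  v6 WRITE d 38 -> skip
  v7 WRITE b 41 -> drop (> snap)
  v8 WRITE b 23 -> drop (> snap)
  v9 WRITE c 47 -> skip
  v10 WRITE b 20 -> drop (> snap)
  v11 WRITE b 23 -> drop (> snap)
  v12 WRITE c 9 -> skip
  v13 WRITE d 49 -> skip
  v14 WRITE b 11 -> drop (> snap)
  v15 WRITE f 26 -> skip
  v16 WRITE f 34 -> skip
Collected: [(1, 26)]

Answer: v1 26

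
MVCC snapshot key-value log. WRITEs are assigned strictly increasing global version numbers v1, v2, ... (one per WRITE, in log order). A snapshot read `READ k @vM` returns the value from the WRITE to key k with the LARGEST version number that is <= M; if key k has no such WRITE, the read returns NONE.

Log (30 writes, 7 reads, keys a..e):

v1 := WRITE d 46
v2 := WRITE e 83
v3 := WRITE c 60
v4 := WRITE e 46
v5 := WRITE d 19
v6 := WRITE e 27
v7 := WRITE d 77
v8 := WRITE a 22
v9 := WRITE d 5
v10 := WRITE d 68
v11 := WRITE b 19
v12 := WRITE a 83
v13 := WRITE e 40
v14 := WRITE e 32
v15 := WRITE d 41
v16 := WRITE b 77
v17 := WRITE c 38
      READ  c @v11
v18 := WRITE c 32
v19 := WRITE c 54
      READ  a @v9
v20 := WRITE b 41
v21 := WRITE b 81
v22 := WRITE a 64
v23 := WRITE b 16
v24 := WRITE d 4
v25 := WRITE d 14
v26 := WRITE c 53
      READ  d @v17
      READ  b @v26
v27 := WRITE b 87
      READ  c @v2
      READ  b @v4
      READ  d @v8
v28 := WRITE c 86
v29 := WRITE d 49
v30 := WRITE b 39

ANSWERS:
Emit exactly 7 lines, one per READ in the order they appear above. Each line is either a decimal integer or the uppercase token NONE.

Answer: 60
22
41
16
NONE
NONE
77

Derivation:
v1: WRITE d=46  (d history now [(1, 46)])
v2: WRITE e=83  (e history now [(2, 83)])
v3: WRITE c=60  (c history now [(3, 60)])
v4: WRITE e=46  (e history now [(2, 83), (4, 46)])
v5: WRITE d=19  (d history now [(1, 46), (5, 19)])
v6: WRITE e=27  (e history now [(2, 83), (4, 46), (6, 27)])
v7: WRITE d=77  (d history now [(1, 46), (5, 19), (7, 77)])
v8: WRITE a=22  (a history now [(8, 22)])
v9: WRITE d=5  (d history now [(1, 46), (5, 19), (7, 77), (9, 5)])
v10: WRITE d=68  (d history now [(1, 46), (5, 19), (7, 77), (9, 5), (10, 68)])
v11: WRITE b=19  (b history now [(11, 19)])
v12: WRITE a=83  (a history now [(8, 22), (12, 83)])
v13: WRITE e=40  (e history now [(2, 83), (4, 46), (6, 27), (13, 40)])
v14: WRITE e=32  (e history now [(2, 83), (4, 46), (6, 27), (13, 40), (14, 32)])
v15: WRITE d=41  (d history now [(1, 46), (5, 19), (7, 77), (9, 5), (10, 68), (15, 41)])
v16: WRITE b=77  (b history now [(11, 19), (16, 77)])
v17: WRITE c=38  (c history now [(3, 60), (17, 38)])
READ c @v11: history=[(3, 60), (17, 38)] -> pick v3 -> 60
v18: WRITE c=32  (c history now [(3, 60), (17, 38), (18, 32)])
v19: WRITE c=54  (c history now [(3, 60), (17, 38), (18, 32), (19, 54)])
READ a @v9: history=[(8, 22), (12, 83)] -> pick v8 -> 22
v20: WRITE b=41  (b history now [(11, 19), (16, 77), (20, 41)])
v21: WRITE b=81  (b history now [(11, 19), (16, 77), (20, 41), (21, 81)])
v22: WRITE a=64  (a history now [(8, 22), (12, 83), (22, 64)])
v23: WRITE b=16  (b history now [(11, 19), (16, 77), (20, 41), (21, 81), (23, 16)])
v24: WRITE d=4  (d history now [(1, 46), (5, 19), (7, 77), (9, 5), (10, 68), (15, 41), (24, 4)])
v25: WRITE d=14  (d history now [(1, 46), (5, 19), (7, 77), (9, 5), (10, 68), (15, 41), (24, 4), (25, 14)])
v26: WRITE c=53  (c history now [(3, 60), (17, 38), (18, 32), (19, 54), (26, 53)])
READ d @v17: history=[(1, 46), (5, 19), (7, 77), (9, 5), (10, 68), (15, 41), (24, 4), (25, 14)] -> pick v15 -> 41
READ b @v26: history=[(11, 19), (16, 77), (20, 41), (21, 81), (23, 16)] -> pick v23 -> 16
v27: WRITE b=87  (b history now [(11, 19), (16, 77), (20, 41), (21, 81), (23, 16), (27, 87)])
READ c @v2: history=[(3, 60), (17, 38), (18, 32), (19, 54), (26, 53)] -> no version <= 2 -> NONE
READ b @v4: history=[(11, 19), (16, 77), (20, 41), (21, 81), (23, 16), (27, 87)] -> no version <= 4 -> NONE
READ d @v8: history=[(1, 46), (5, 19), (7, 77), (9, 5), (10, 68), (15, 41), (24, 4), (25, 14)] -> pick v7 -> 77
v28: WRITE c=86  (c history now [(3, 60), (17, 38), (18, 32), (19, 54), (26, 53), (28, 86)])
v29: WRITE d=49  (d history now [(1, 46), (5, 19), (7, 77), (9, 5), (10, 68), (15, 41), (24, 4), (25, 14), (29, 49)])
v30: WRITE b=39  (b history now [(11, 19), (16, 77), (20, 41), (21, 81), (23, 16), (27, 87), (30, 39)])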